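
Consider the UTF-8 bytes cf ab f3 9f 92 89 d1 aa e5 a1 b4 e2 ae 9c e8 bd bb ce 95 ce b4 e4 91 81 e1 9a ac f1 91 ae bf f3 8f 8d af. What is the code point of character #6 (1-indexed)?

Offset 0: leading byte 0xCF = 11001111 → 2-byte char #1 = CF AB.
Offset 2: leading byte 0xF3 = 11110011 → 4-byte char #2 = F3 9F 92 89.
Offset 6: leading byte 0xD1 = 11010001 → 2-byte char #3 = D1 AA.
Offset 8: leading byte 0xE5 = 11100101 → 3-byte char #4 = E5 A1 B4.
Offset 11: leading byte 0xE2 = 11100010 → 3-byte char #5 = E2 AE 9C.
Offset 14: leading byte 0xE8 = 11101000 → 3-byte char #6 = E8 BD BB.
Leading byte 0xE8 = 11101000 matches 1110xxxx → 3-byte sequence.
Byte 1: 0xE8 = 11101000, payload 1000 (4 bits).
Byte 2: 0xBD = 10111101 (10xxxxxx ✓), payload 111101.
Byte 3: 0xBB = 10111011 (10xxxxxx ✓), payload 111011.
Concatenate: 1000111101111011 = 0x8F7B (16 bits → U+8F7B).

U+8F7B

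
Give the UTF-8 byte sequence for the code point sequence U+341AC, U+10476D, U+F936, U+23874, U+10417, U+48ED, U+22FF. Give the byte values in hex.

F0 B4 86 AC F4 84 9D AD EF A4 B6 F0 A3 A1 B4 F0 90 90 97 E4 A3 AD E2 8B BF

U+341AC: 4-byte form → F0 B4 86 AC.
U+10476D: 4-byte form → F4 84 9D AD.
U+F936: 3-byte form → EF A4 B6.
U+23874: 4-byte form → F0 A3 A1 B4.
U+10417: 4-byte form → F0 90 90 97.
U+48ED: 3-byte form → E4 A3 AD.
U+22FF: 3-byte form → E2 8B BF.
Concatenated (25 bytes): F0 B4 86 AC F4 84 9D AD EF A4 B6 F0 A3 A1 B4 F0 90 90 97 E4 A3 AD E2 8B BF.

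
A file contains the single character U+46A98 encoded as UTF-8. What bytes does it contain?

U+46A98 = 0x46A98 = 289432 decimal. In range U+10000–U+10FFFF → 4-byte form: 11110xxx 10xxxxxx 10xxxxxx 10xxxxxx.
Binary (21 bits): 001000110101010011000.
Split 3+6+6+6: 001 | 000110 | 101010 | 011000.
Byte 1: 11110001 = 0xF1.
Byte 2: 10000110 = 0x86.
Byte 3: 10101010 = 0xAA.
Byte 4: 10011000 = 0x98.

F1 86 AA 98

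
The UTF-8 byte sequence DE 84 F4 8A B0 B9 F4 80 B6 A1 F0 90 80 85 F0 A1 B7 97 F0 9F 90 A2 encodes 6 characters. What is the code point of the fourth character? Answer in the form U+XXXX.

U+10005

Offset 0: leading byte 0xDE = 11011110 → 2-byte char #1 = DE 84.
Offset 2: leading byte 0xF4 = 11110100 → 4-byte char #2 = F4 8A B0 B9.
Offset 6: leading byte 0xF4 = 11110100 → 4-byte char #3 = F4 80 B6 A1.
Offset 10: leading byte 0xF0 = 11110000 → 4-byte char #4 = F0 90 80 85.
Leading byte 0xF0 = 11110000 matches 11110xxx → 4-byte sequence.
Byte 1: 0xF0 = 11110000, payload 000 (3 bits).
Byte 2: 0x90 = 10010000 (10xxxxxx ✓), payload 010000.
Byte 3: 0x80 = 10000000 (10xxxxxx ✓), payload 000000.
Byte 4: 0x85 = 10000101 (10xxxxxx ✓), payload 000101.
Concatenate: 000010000000000000101 = 0x10005 (21 bits → U+10005).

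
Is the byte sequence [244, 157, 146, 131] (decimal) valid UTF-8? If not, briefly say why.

Leading byte 0xF4 = 11110100 → 4-byte form.
Payload = 0x11D483, which exceeds U+10FFFF, the maximum Unicode code point. (Leading bytes F5–FF, or F4 followed by ≥ 0x90, are invalid.)

invalid (encodes a value above U+10FFFF)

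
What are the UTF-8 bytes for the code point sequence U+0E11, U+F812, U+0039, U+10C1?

E0 B8 91 EF A0 92 39 E1 83 81

U+0E11: 3-byte form → E0 B8 91.
U+F812: 3-byte form → EF A0 92.
U+0039: 1-byte form → 39.
U+10C1: 3-byte form → E1 83 81.
Concatenated (10 bytes): E0 B8 91 EF A0 92 39 E1 83 81.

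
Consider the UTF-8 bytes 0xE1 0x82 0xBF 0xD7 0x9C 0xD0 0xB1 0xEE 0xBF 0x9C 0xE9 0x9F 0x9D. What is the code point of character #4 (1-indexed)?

Offset 0: leading byte 0xE1 = 11100001 → 3-byte char #1 = E1 82 BF.
Offset 3: leading byte 0xD7 = 11010111 → 2-byte char #2 = D7 9C.
Offset 5: leading byte 0xD0 = 11010000 → 2-byte char #3 = D0 B1.
Offset 7: leading byte 0xEE = 11101110 → 3-byte char #4 = EE BF 9C.
Leading byte 0xEE = 11101110 matches 1110xxxx → 3-byte sequence.
Byte 1: 0xEE = 11101110, payload 1110 (4 bits).
Byte 2: 0xBF = 10111111 (10xxxxxx ✓), payload 111111.
Byte 3: 0x9C = 10011100 (10xxxxxx ✓), payload 011100.
Concatenate: 1110111111011100 = 0xEFDC (16 bits → U+EFDC).

U+EFDC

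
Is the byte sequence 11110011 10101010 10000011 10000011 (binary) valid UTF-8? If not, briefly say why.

Leading byte 0xF3 = 11110011 → 4-byte form.
Continuation bytes 0xAA=10101010, 0x83=10000011, 0x83=10000011 all match 10xxxxxx.
Decoded value 0xEA0C3 is ≥ 0x10000 (shortest form) and not a surrogate.

valid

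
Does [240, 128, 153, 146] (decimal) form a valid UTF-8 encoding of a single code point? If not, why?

invalid (overlong encoding)

Leading byte 0xF0 = 11110000 → 4-byte form.
Continuation bytes all match 10xxxxxx. Payload decodes to 0x652.
But 0x652 < 0x10000, the minimum for a 4-byte sequence — this is an overlong encoding.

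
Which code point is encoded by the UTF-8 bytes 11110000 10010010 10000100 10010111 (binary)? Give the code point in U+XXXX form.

Leading byte 0xF0 = 11110000 matches 11110xxx → 4-byte sequence.
Byte 1: 0xF0 = 11110000, payload 000 (3 bits).
Byte 2: 0x92 = 10010010 (10xxxxxx ✓), payload 010010.
Byte 3: 0x84 = 10000100 (10xxxxxx ✓), payload 000100.
Byte 4: 0x97 = 10010111 (10xxxxxx ✓), payload 010111.
Concatenate: 000010010000100010111 = 0x12117 (21 bits → U+12117).

U+12117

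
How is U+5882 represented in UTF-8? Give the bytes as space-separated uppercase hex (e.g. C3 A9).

U+5882 = 0x5882 = 22658 decimal. In range U+0800–U+FFFF → 3-byte form: 1110xxxx 10xxxxxx 10xxxxxx.
Binary (16 bits): 0101100010000010.
Split 4+6+6: 0101 | 100010 | 000010.
Byte 1: 11100101 = 0xE5.
Byte 2: 10100010 = 0xA2.
Byte 3: 10000010 = 0x82.

E5 A2 82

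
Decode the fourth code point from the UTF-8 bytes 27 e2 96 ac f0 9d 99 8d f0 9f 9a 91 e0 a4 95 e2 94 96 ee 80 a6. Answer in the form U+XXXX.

Offset 0: leading byte 0x27 = 00100111 → 1-byte char #1 = 27.
Offset 1: leading byte 0xE2 = 11100010 → 3-byte char #2 = E2 96 AC.
Offset 4: leading byte 0xF0 = 11110000 → 4-byte char #3 = F0 9D 99 8D.
Offset 8: leading byte 0xF0 = 11110000 → 4-byte char #4 = F0 9F 9A 91.
Leading byte 0xF0 = 11110000 matches 11110xxx → 4-byte sequence.
Byte 1: 0xF0 = 11110000, payload 000 (3 bits).
Byte 2: 0x9F = 10011111 (10xxxxxx ✓), payload 011111.
Byte 3: 0x9A = 10011010 (10xxxxxx ✓), payload 011010.
Byte 4: 0x91 = 10010001 (10xxxxxx ✓), payload 010001.
Concatenate: 000011111011010010001 = 0x1F691 (21 bits → U+1F691).

U+1F691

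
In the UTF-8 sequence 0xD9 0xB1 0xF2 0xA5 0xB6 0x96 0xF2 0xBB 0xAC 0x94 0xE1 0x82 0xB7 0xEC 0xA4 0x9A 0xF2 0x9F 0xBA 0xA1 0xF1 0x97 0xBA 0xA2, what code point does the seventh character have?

Offset 0: leading byte 0xD9 = 11011001 → 2-byte char #1 = D9 B1.
Offset 2: leading byte 0xF2 = 11110010 → 4-byte char #2 = F2 A5 B6 96.
Offset 6: leading byte 0xF2 = 11110010 → 4-byte char #3 = F2 BB AC 94.
Offset 10: leading byte 0xE1 = 11100001 → 3-byte char #4 = E1 82 B7.
Offset 13: leading byte 0xEC = 11101100 → 3-byte char #5 = EC A4 9A.
Offset 16: leading byte 0xF2 = 11110010 → 4-byte char #6 = F2 9F BA A1.
Offset 20: leading byte 0xF1 = 11110001 → 4-byte char #7 = F1 97 BA A2.
Leading byte 0xF1 = 11110001 matches 11110xxx → 4-byte sequence.
Byte 1: 0xF1 = 11110001, payload 001 (3 bits).
Byte 2: 0x97 = 10010111 (10xxxxxx ✓), payload 010111.
Byte 3: 0xBA = 10111010 (10xxxxxx ✓), payload 111010.
Byte 4: 0xA2 = 10100010 (10xxxxxx ✓), payload 100010.
Concatenate: 001010111111010100010 = 0x57EA2 (21 bits → U+57EA2).

U+57EA2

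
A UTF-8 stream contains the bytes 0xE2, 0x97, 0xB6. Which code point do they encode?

Leading byte 0xE2 = 11100010 matches 1110xxxx → 3-byte sequence.
Byte 1: 0xE2 = 11100010, payload 0010 (4 bits).
Byte 2: 0x97 = 10010111 (10xxxxxx ✓), payload 010111.
Byte 3: 0xB6 = 10110110 (10xxxxxx ✓), payload 110110.
Concatenate: 0010010111110110 = 0x25F6 (16 bits → U+25F6).

U+25F6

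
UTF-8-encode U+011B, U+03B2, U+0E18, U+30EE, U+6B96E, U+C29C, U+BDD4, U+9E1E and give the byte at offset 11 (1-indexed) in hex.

1-indexed offset 11 is 0-indexed offset 10.
U+011B → 2-byte form C4 9B at offsets 0–1.
U+03B2 → 2-byte form CE B2 at offsets 2–3.
U+0E18 → 3-byte form E0 B8 98 at offsets 4–6.
U+30EE → 3-byte form E3 83 AE at offsets 7–9.
U+6B96E → 4-byte form F1 AB A5 AE at offsets 10–13.
Offset 10 falls in char 5's range; it's byte 1 of F1 AB A5 AE = 0xF1.

0xF1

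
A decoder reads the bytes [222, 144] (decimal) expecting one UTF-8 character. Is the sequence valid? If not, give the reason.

Leading byte 0xDE = 11011110 → 2-byte form.
Continuation bytes 0x90=10010000 all match 10xxxxxx.
Decoded value 0x790 is ≥ 0x80 (shortest form) and not a surrogate.

valid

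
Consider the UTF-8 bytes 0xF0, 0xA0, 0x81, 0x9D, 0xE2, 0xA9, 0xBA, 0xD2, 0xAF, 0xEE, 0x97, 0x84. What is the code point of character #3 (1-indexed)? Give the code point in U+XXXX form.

Offset 0: leading byte 0xF0 = 11110000 → 4-byte char #1 = F0 A0 81 9D.
Offset 4: leading byte 0xE2 = 11100010 → 3-byte char #2 = E2 A9 BA.
Offset 7: leading byte 0xD2 = 11010010 → 2-byte char #3 = D2 AF.
Leading byte 0xD2 = 11010010 matches 110xxxxx → 2-byte sequence.
Byte 1: 0xD2 = 11010010, payload 10010 (5 bits).
Byte 2: 0xAF = 10101111 (10xxxxxx ✓), payload 101111.
Concatenate: 10010101111 = 0x4AF (11 bits → U+04AF).

U+04AF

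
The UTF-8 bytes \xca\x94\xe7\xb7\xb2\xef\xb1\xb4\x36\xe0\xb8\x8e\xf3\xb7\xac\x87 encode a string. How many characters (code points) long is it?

6

Byte at offset 0: 0xCA = 11001010 → 2-byte char (#1). Advance 2.
Byte at offset 2: 0xE7 = 11100111 → 3-byte char (#2). Advance 3.
Byte at offset 5: 0xEF = 11101111 → 3-byte char (#3). Advance 3.
Byte at offset 8: 0x36 = 00110110 → 1-byte char (#4). Advance 1.
Byte at offset 9: 0xE0 = 11100000 → 3-byte char (#5). Advance 3.
Byte at offset 12: 0xF3 = 11110011 → 4-byte char (#6). Advance 4.
Reached end at offset 16 after 6 code points.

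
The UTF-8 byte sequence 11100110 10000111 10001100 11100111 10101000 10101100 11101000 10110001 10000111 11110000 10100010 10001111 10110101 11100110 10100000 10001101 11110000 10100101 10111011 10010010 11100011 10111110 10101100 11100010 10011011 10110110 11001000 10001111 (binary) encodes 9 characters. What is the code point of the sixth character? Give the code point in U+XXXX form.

Offset 0: leading byte 0xE6 = 11100110 → 3-byte char #1 = E6 87 8C.
Offset 3: leading byte 0xE7 = 11100111 → 3-byte char #2 = E7 A8 AC.
Offset 6: leading byte 0xE8 = 11101000 → 3-byte char #3 = E8 B1 87.
Offset 9: leading byte 0xF0 = 11110000 → 4-byte char #4 = F0 A2 8F B5.
Offset 13: leading byte 0xE6 = 11100110 → 3-byte char #5 = E6 A0 8D.
Offset 16: leading byte 0xF0 = 11110000 → 4-byte char #6 = F0 A5 BB 92.
Leading byte 0xF0 = 11110000 matches 11110xxx → 4-byte sequence.
Byte 1: 0xF0 = 11110000, payload 000 (3 bits).
Byte 2: 0xA5 = 10100101 (10xxxxxx ✓), payload 100101.
Byte 3: 0xBB = 10111011 (10xxxxxx ✓), payload 111011.
Byte 4: 0x92 = 10010010 (10xxxxxx ✓), payload 010010.
Concatenate: 000100101111011010010 = 0x25ED2 (21 bits → U+25ED2).

U+25ED2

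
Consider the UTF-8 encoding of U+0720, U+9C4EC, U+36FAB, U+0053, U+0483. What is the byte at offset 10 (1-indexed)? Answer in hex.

1-indexed offset 10 is 0-indexed offset 9.
U+0720 → 2-byte form DC A0 at offsets 0–1.
U+9C4EC → 4-byte form F2 9C 93 AC at offsets 2–5.
U+36FAB → 4-byte form F0 B6 BE AB at offsets 6–9.
Offset 9 falls in char 3's range; it's byte 4 of F0 B6 BE AB = 0xAB.

0xAB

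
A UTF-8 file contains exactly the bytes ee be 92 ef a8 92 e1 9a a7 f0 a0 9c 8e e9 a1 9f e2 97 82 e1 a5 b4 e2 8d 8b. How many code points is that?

8

Byte at offset 0: 0xEE = 11101110 → 3-byte char (#1). Advance 3.
Byte at offset 3: 0xEF = 11101111 → 3-byte char (#2). Advance 3.
Byte at offset 6: 0xE1 = 11100001 → 3-byte char (#3). Advance 3.
Byte at offset 9: 0xF0 = 11110000 → 4-byte char (#4). Advance 4.
Byte at offset 13: 0xE9 = 11101001 → 3-byte char (#5). Advance 3.
Byte at offset 16: 0xE2 = 11100010 → 3-byte char (#6). Advance 3.
Byte at offset 19: 0xE1 = 11100001 → 3-byte char (#7). Advance 3.
Byte at offset 22: 0xE2 = 11100010 → 3-byte char (#8). Advance 3.
Reached end at offset 25 after 8 code points.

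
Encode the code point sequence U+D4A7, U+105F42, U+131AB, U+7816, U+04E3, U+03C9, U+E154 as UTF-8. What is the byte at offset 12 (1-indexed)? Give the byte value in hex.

0xE7

1-indexed offset 12 is 0-indexed offset 11.
U+D4A7 → 3-byte form ED 92 A7 at offsets 0–2.
U+105F42 → 4-byte form F4 85 BD 82 at offsets 3–6.
U+131AB → 4-byte form F0 93 86 AB at offsets 7–10.
U+7816 → 3-byte form E7 A0 96 at offsets 11–13.
Offset 11 falls in char 4's range; it's byte 1 of E7 A0 96 = 0xE7.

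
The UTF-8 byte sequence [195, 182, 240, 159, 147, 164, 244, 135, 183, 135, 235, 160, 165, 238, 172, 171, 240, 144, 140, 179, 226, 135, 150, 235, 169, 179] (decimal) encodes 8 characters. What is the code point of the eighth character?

U+BA73

Offset 0: leading byte 0xC3 = 11000011 → 2-byte char #1 = C3 B6.
Offset 2: leading byte 0xF0 = 11110000 → 4-byte char #2 = F0 9F 93 A4.
Offset 6: leading byte 0xF4 = 11110100 → 4-byte char #3 = F4 87 B7 87.
Offset 10: leading byte 0xEB = 11101011 → 3-byte char #4 = EB A0 A5.
Offset 13: leading byte 0xEE = 11101110 → 3-byte char #5 = EE AC AB.
Offset 16: leading byte 0xF0 = 11110000 → 4-byte char #6 = F0 90 8C B3.
Offset 20: leading byte 0xE2 = 11100010 → 3-byte char #7 = E2 87 96.
Offset 23: leading byte 0xEB = 11101011 → 3-byte char #8 = EB A9 B3.
Leading byte 0xEB = 11101011 matches 1110xxxx → 3-byte sequence.
Byte 1: 0xEB = 11101011, payload 1011 (4 bits).
Byte 2: 0xA9 = 10101001 (10xxxxxx ✓), payload 101001.
Byte 3: 0xB3 = 10110011 (10xxxxxx ✓), payload 110011.
Concatenate: 1011101001110011 = 0xBA73 (16 bits → U+BA73).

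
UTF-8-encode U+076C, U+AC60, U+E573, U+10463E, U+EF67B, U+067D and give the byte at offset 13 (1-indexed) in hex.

0xF3

1-indexed offset 13 is 0-indexed offset 12.
U+076C → 2-byte form DD AC at offsets 0–1.
U+AC60 → 3-byte form EA B1 A0 at offsets 2–4.
U+E573 → 3-byte form EE 95 B3 at offsets 5–7.
U+10463E → 4-byte form F4 84 98 BE at offsets 8–11.
U+EF67B → 4-byte form F3 AF 99 BB at offsets 12–15.
Offset 12 falls in char 5's range; it's byte 1 of F3 AF 99 BB = 0xF3.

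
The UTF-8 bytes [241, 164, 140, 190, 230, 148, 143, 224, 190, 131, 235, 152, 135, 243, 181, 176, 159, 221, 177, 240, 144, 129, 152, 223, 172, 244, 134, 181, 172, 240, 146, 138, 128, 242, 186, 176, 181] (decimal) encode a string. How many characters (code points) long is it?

11

Byte at offset 0: 0xF1 = 11110001 → 4-byte char (#1). Advance 4.
Byte at offset 4: 0xE6 = 11100110 → 3-byte char (#2). Advance 3.
Byte at offset 7: 0xE0 = 11100000 → 3-byte char (#3). Advance 3.
Byte at offset 10: 0xEB = 11101011 → 3-byte char (#4). Advance 3.
Byte at offset 13: 0xF3 = 11110011 → 4-byte char (#5). Advance 4.
Byte at offset 17: 0xDD = 11011101 → 2-byte char (#6). Advance 2.
Byte at offset 19: 0xF0 = 11110000 → 4-byte char (#7). Advance 4.
Byte at offset 23: 0xDF = 11011111 → 2-byte char (#8). Advance 2.
Byte at offset 25: 0xF4 = 11110100 → 4-byte char (#9). Advance 4.
Byte at offset 29: 0xF0 = 11110000 → 4-byte char (#10). Advance 4.
Byte at offset 33: 0xF2 = 11110010 → 4-byte char (#11). Advance 4.
Reached end at offset 37 after 11 code points.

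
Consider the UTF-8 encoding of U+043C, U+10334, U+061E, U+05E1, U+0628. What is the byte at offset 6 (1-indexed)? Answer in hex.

1-indexed offset 6 is 0-indexed offset 5.
U+043C → 2-byte form D0 BC at offsets 0–1.
U+10334 → 4-byte form F0 90 8C B4 at offsets 2–5.
Offset 5 falls in char 2's range; it's byte 4 of F0 90 8C B4 = 0xB4.

0xB4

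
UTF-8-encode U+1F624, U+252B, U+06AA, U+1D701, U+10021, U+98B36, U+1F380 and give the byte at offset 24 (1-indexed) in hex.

0x8E

1-indexed offset 24 is 0-indexed offset 23.
U+1F624 → 4-byte form F0 9F 98 A4 at offsets 0–3.
U+252B → 3-byte form E2 94 AB at offsets 4–6.
U+06AA → 2-byte form DA AA at offsets 7–8.
U+1D701 → 4-byte form F0 9D 9C 81 at offsets 9–12.
U+10021 → 4-byte form F0 90 80 A1 at offsets 13–16.
U+98B36 → 4-byte form F2 98 AC B6 at offsets 17–20.
U+1F380 → 4-byte form F0 9F 8E 80 at offsets 21–24.
Offset 23 falls in char 7's range; it's byte 3 of F0 9F 8E 80 = 0x8E.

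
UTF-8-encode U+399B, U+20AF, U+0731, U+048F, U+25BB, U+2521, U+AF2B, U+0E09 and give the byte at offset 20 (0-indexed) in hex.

U+399B → 3-byte form E3 A6 9B at offsets 0–2.
U+20AF → 3-byte form E2 82 AF at offsets 3–5.
U+0731 → 2-byte form DC B1 at offsets 6–7.
U+048F → 2-byte form D2 8F at offsets 8–9.
U+25BB → 3-byte form E2 96 BB at offsets 10–12.
U+2521 → 3-byte form E2 94 A1 at offsets 13–15.
U+AF2B → 3-byte form EA BC AB at offsets 16–18.
U+0E09 → 3-byte form E0 B8 89 at offsets 19–21.
Offset 20 falls in char 8's range; it's byte 2 of E0 B8 89 = 0xB8.

0xB8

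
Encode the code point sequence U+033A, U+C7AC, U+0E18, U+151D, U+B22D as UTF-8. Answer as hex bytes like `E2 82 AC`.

CC BA EC 9E AC E0 B8 98 E1 94 9D EB 88 AD

U+033A: 2-byte form → CC BA.
U+C7AC: 3-byte form → EC 9E AC.
U+0E18: 3-byte form → E0 B8 98.
U+151D: 3-byte form → E1 94 9D.
U+B22D: 3-byte form → EB 88 AD.
Concatenated (14 bytes): CC BA EC 9E AC E0 B8 98 E1 94 9D EB 88 AD.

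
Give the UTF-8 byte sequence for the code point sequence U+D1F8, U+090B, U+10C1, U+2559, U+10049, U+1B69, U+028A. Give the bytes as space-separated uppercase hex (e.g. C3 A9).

U+D1F8: 3-byte form → ED 87 B8.
U+090B: 3-byte form → E0 A4 8B.
U+10C1: 3-byte form → E1 83 81.
U+2559: 3-byte form → E2 95 99.
U+10049: 4-byte form → F0 90 81 89.
U+1B69: 3-byte form → E1 AD A9.
U+028A: 2-byte form → CA 8A.
Concatenated (21 bytes): ED 87 B8 E0 A4 8B E1 83 81 E2 95 99 F0 90 81 89 E1 AD A9 CA 8A.

ED 87 B8 E0 A4 8B E1 83 81 E2 95 99 F0 90 81 89 E1 AD A9 CA 8A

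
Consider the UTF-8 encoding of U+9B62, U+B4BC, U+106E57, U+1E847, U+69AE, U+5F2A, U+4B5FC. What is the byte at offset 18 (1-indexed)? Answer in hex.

0xE5

1-indexed offset 18 is 0-indexed offset 17.
U+9B62 → 3-byte form E9 AD A2 at offsets 0–2.
U+B4BC → 3-byte form EB 92 BC at offsets 3–5.
U+106E57 → 4-byte form F4 86 B9 97 at offsets 6–9.
U+1E847 → 4-byte form F0 9E A1 87 at offsets 10–13.
U+69AE → 3-byte form E6 A6 AE at offsets 14–16.
U+5F2A → 3-byte form E5 BC AA at offsets 17–19.
Offset 17 falls in char 6's range; it's byte 1 of E5 BC AA = 0xE5.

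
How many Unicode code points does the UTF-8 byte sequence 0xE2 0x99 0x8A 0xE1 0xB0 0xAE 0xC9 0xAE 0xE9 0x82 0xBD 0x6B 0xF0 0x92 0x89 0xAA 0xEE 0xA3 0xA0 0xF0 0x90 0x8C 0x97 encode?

8

Byte at offset 0: 0xE2 = 11100010 → 3-byte char (#1). Advance 3.
Byte at offset 3: 0xE1 = 11100001 → 3-byte char (#2). Advance 3.
Byte at offset 6: 0xC9 = 11001001 → 2-byte char (#3). Advance 2.
Byte at offset 8: 0xE9 = 11101001 → 3-byte char (#4). Advance 3.
Byte at offset 11: 0x6B = 01101011 → 1-byte char (#5). Advance 1.
Byte at offset 12: 0xF0 = 11110000 → 4-byte char (#6). Advance 4.
Byte at offset 16: 0xEE = 11101110 → 3-byte char (#7). Advance 3.
Byte at offset 19: 0xF0 = 11110000 → 4-byte char (#8). Advance 4.
Reached end at offset 23 after 8 code points.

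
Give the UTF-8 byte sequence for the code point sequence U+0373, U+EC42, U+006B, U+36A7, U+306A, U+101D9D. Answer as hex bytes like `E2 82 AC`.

CD B3 EE B1 82 6B E3 9A A7 E3 81 AA F4 81 B6 9D

U+0373: 2-byte form → CD B3.
U+EC42: 3-byte form → EE B1 82.
U+006B: 1-byte form → 6B.
U+36A7: 3-byte form → E3 9A A7.
U+306A: 3-byte form → E3 81 AA.
U+101D9D: 4-byte form → F4 81 B6 9D.
Concatenated (16 bytes): CD B3 EE B1 82 6B E3 9A A7 E3 81 AA F4 81 B6 9D.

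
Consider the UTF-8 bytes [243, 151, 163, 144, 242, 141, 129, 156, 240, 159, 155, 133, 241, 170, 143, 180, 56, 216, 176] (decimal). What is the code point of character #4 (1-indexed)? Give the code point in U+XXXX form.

Offset 0: leading byte 0xF3 = 11110011 → 4-byte char #1 = F3 97 A3 90.
Offset 4: leading byte 0xF2 = 11110010 → 4-byte char #2 = F2 8D 81 9C.
Offset 8: leading byte 0xF0 = 11110000 → 4-byte char #3 = F0 9F 9B 85.
Offset 12: leading byte 0xF1 = 11110001 → 4-byte char #4 = F1 AA 8F B4.
Leading byte 0xF1 = 11110001 matches 11110xxx → 4-byte sequence.
Byte 1: 0xF1 = 11110001, payload 001 (3 bits).
Byte 2: 0xAA = 10101010 (10xxxxxx ✓), payload 101010.
Byte 3: 0x8F = 10001111 (10xxxxxx ✓), payload 001111.
Byte 4: 0xB4 = 10110100 (10xxxxxx ✓), payload 110100.
Concatenate: 001101010001111110100 = 0x6A3F4 (21 bits → U+6A3F4).

U+6A3F4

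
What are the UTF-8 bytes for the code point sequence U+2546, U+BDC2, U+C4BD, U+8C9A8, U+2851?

E2 95 86 EB B7 82 EC 92 BD F2 8C A6 A8 E2 A1 91

U+2546: 3-byte form → E2 95 86.
U+BDC2: 3-byte form → EB B7 82.
U+C4BD: 3-byte form → EC 92 BD.
U+8C9A8: 4-byte form → F2 8C A6 A8.
U+2851: 3-byte form → E2 A1 91.
Concatenated (16 bytes): E2 95 86 EB B7 82 EC 92 BD F2 8C A6 A8 E2 A1 91.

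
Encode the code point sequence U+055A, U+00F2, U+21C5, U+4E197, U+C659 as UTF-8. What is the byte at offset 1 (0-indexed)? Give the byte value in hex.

0x9A

U+055A → 2-byte form D5 9A at offsets 0–1.
Offset 1 falls in char 1's range; it's byte 2 of D5 9A = 0x9A.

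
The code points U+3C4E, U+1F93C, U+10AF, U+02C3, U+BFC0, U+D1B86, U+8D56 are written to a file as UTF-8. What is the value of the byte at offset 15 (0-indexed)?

U+3C4E → 3-byte form E3 B1 8E at offsets 0–2.
U+1F93C → 4-byte form F0 9F A4 BC at offsets 3–6.
U+10AF → 3-byte form E1 82 AF at offsets 7–9.
U+02C3 → 2-byte form CB 83 at offsets 10–11.
U+BFC0 → 3-byte form EB BF 80 at offsets 12–14.
U+D1B86 → 4-byte form F3 91 AE 86 at offsets 15–18.
Offset 15 falls in char 6's range; it's byte 1 of F3 91 AE 86 = 0xF3.

0xF3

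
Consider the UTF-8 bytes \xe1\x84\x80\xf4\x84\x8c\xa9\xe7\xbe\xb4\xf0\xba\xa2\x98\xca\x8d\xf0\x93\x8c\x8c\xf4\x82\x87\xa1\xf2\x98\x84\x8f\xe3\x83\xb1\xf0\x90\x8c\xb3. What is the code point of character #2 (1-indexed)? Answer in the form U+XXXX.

Offset 0: leading byte 0xE1 = 11100001 → 3-byte char #1 = E1 84 80.
Offset 3: leading byte 0xF4 = 11110100 → 4-byte char #2 = F4 84 8C A9.
Leading byte 0xF4 = 11110100 matches 11110xxx → 4-byte sequence.
Byte 1: 0xF4 = 11110100, payload 100 (3 bits).
Byte 2: 0x84 = 10000100 (10xxxxxx ✓), payload 000100.
Byte 3: 0x8C = 10001100 (10xxxxxx ✓), payload 001100.
Byte 4: 0xA9 = 10101001 (10xxxxxx ✓), payload 101001.
Concatenate: 100000100001100101001 = 0x104329 (21 bits → U+104329).

U+104329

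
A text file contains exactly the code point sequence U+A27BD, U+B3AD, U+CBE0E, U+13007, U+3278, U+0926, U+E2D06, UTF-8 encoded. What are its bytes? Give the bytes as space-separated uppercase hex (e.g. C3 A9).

F2 A2 9E BD EB 8E AD F3 8B B8 8E F0 93 80 87 E3 89 B8 E0 A4 A6 F3 A2 B4 86

U+A27BD: 4-byte form → F2 A2 9E BD.
U+B3AD: 3-byte form → EB 8E AD.
U+CBE0E: 4-byte form → F3 8B B8 8E.
U+13007: 4-byte form → F0 93 80 87.
U+3278: 3-byte form → E3 89 B8.
U+0926: 3-byte form → E0 A4 A6.
U+E2D06: 4-byte form → F3 A2 B4 86.
Concatenated (25 bytes): F2 A2 9E BD EB 8E AD F3 8B B8 8E F0 93 80 87 E3 89 B8 E0 A4 A6 F3 A2 B4 86.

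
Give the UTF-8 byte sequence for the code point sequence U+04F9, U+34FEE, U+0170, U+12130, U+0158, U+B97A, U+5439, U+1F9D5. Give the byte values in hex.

D3 B9 F0 B4 BF AE C5 B0 F0 92 84 B0 C5 98 EB A5 BA E5 90 B9 F0 9F A7 95

U+04F9: 2-byte form → D3 B9.
U+34FEE: 4-byte form → F0 B4 BF AE.
U+0170: 2-byte form → C5 B0.
U+12130: 4-byte form → F0 92 84 B0.
U+0158: 2-byte form → C5 98.
U+B97A: 3-byte form → EB A5 BA.
U+5439: 3-byte form → E5 90 B9.
U+1F9D5: 4-byte form → F0 9F A7 95.
Concatenated (24 bytes): D3 B9 F0 B4 BF AE C5 B0 F0 92 84 B0 C5 98 EB A5 BA E5 90 B9 F0 9F A7 95.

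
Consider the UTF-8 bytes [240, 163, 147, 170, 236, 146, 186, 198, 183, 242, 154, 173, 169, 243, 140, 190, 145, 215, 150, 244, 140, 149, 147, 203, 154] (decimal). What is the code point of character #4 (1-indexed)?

U+9AB69

Offset 0: leading byte 0xF0 = 11110000 → 4-byte char #1 = F0 A3 93 AA.
Offset 4: leading byte 0xEC = 11101100 → 3-byte char #2 = EC 92 BA.
Offset 7: leading byte 0xC6 = 11000110 → 2-byte char #3 = C6 B7.
Offset 9: leading byte 0xF2 = 11110010 → 4-byte char #4 = F2 9A AD A9.
Leading byte 0xF2 = 11110010 matches 11110xxx → 4-byte sequence.
Byte 1: 0xF2 = 11110010, payload 010 (3 bits).
Byte 2: 0x9A = 10011010 (10xxxxxx ✓), payload 011010.
Byte 3: 0xAD = 10101101 (10xxxxxx ✓), payload 101101.
Byte 4: 0xA9 = 10101001 (10xxxxxx ✓), payload 101001.
Concatenate: 010011010101101101001 = 0x9AB69 (21 bits → U+9AB69).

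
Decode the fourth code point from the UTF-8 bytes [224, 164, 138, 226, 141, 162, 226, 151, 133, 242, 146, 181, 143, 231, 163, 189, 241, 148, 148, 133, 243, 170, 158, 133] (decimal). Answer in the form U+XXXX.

Offset 0: leading byte 0xE0 = 11100000 → 3-byte char #1 = E0 A4 8A.
Offset 3: leading byte 0xE2 = 11100010 → 3-byte char #2 = E2 8D A2.
Offset 6: leading byte 0xE2 = 11100010 → 3-byte char #3 = E2 97 85.
Offset 9: leading byte 0xF2 = 11110010 → 4-byte char #4 = F2 92 B5 8F.
Leading byte 0xF2 = 11110010 matches 11110xxx → 4-byte sequence.
Byte 1: 0xF2 = 11110010, payload 010 (3 bits).
Byte 2: 0x92 = 10010010 (10xxxxxx ✓), payload 010010.
Byte 3: 0xB5 = 10110101 (10xxxxxx ✓), payload 110101.
Byte 4: 0x8F = 10001111 (10xxxxxx ✓), payload 001111.
Concatenate: 010010010110101001111 = 0x92D4F (21 bits → U+92D4F).

U+92D4F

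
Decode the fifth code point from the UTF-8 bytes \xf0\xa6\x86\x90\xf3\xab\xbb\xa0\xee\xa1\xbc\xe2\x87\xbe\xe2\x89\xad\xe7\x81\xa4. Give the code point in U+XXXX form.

Offset 0: leading byte 0xF0 = 11110000 → 4-byte char #1 = F0 A6 86 90.
Offset 4: leading byte 0xF3 = 11110011 → 4-byte char #2 = F3 AB BB A0.
Offset 8: leading byte 0xEE = 11101110 → 3-byte char #3 = EE A1 BC.
Offset 11: leading byte 0xE2 = 11100010 → 3-byte char #4 = E2 87 BE.
Offset 14: leading byte 0xE2 = 11100010 → 3-byte char #5 = E2 89 AD.
Leading byte 0xE2 = 11100010 matches 1110xxxx → 3-byte sequence.
Byte 1: 0xE2 = 11100010, payload 0010 (4 bits).
Byte 2: 0x89 = 10001001 (10xxxxxx ✓), payload 001001.
Byte 3: 0xAD = 10101101 (10xxxxxx ✓), payload 101101.
Concatenate: 0010001001101101 = 0x226D (16 bits → U+226D).

U+226D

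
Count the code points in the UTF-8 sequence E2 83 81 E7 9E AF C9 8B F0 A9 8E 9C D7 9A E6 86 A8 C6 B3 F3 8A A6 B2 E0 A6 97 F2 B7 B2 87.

Byte at offset 0: 0xE2 = 11100010 → 3-byte char (#1). Advance 3.
Byte at offset 3: 0xE7 = 11100111 → 3-byte char (#2). Advance 3.
Byte at offset 6: 0xC9 = 11001001 → 2-byte char (#3). Advance 2.
Byte at offset 8: 0xF0 = 11110000 → 4-byte char (#4). Advance 4.
Byte at offset 12: 0xD7 = 11010111 → 2-byte char (#5). Advance 2.
Byte at offset 14: 0xE6 = 11100110 → 3-byte char (#6). Advance 3.
Byte at offset 17: 0xC6 = 11000110 → 2-byte char (#7). Advance 2.
Byte at offset 19: 0xF3 = 11110011 → 4-byte char (#8). Advance 4.
Byte at offset 23: 0xE0 = 11100000 → 3-byte char (#9). Advance 3.
Byte at offset 26: 0xF2 = 11110010 → 4-byte char (#10). Advance 4.
Reached end at offset 30 after 10 code points.

10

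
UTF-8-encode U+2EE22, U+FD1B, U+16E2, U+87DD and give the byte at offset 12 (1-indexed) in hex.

0x9F

1-indexed offset 12 is 0-indexed offset 11.
U+2EE22 → 4-byte form F0 AE B8 A2 at offsets 0–3.
U+FD1B → 3-byte form EF B4 9B at offsets 4–6.
U+16E2 → 3-byte form E1 9B A2 at offsets 7–9.
U+87DD → 3-byte form E8 9F 9D at offsets 10–12.
Offset 11 falls in char 4's range; it's byte 2 of E8 9F 9D = 0x9F.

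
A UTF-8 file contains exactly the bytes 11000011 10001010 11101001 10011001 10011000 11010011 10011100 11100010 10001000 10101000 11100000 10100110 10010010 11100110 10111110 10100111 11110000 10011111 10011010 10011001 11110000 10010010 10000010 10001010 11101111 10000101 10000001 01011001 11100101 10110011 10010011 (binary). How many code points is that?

11

Byte at offset 0: 0xC3 = 11000011 → 2-byte char (#1). Advance 2.
Byte at offset 2: 0xE9 = 11101001 → 3-byte char (#2). Advance 3.
Byte at offset 5: 0xD3 = 11010011 → 2-byte char (#3). Advance 2.
Byte at offset 7: 0xE2 = 11100010 → 3-byte char (#4). Advance 3.
Byte at offset 10: 0xE0 = 11100000 → 3-byte char (#5). Advance 3.
Byte at offset 13: 0xE6 = 11100110 → 3-byte char (#6). Advance 3.
Byte at offset 16: 0xF0 = 11110000 → 4-byte char (#7). Advance 4.
Byte at offset 20: 0xF0 = 11110000 → 4-byte char (#8). Advance 4.
Byte at offset 24: 0xEF = 11101111 → 3-byte char (#9). Advance 3.
Byte at offset 27: 0x59 = 01011001 → 1-byte char (#10). Advance 1.
Byte at offset 28: 0xE5 = 11100101 → 3-byte char (#11). Advance 3.
Reached end at offset 31 after 11 code points.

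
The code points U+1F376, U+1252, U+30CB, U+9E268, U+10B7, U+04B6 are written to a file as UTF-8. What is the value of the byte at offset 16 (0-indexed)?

U+1F376 → 4-byte form F0 9F 8D B6 at offsets 0–3.
U+1252 → 3-byte form E1 89 92 at offsets 4–6.
U+30CB → 3-byte form E3 83 8B at offsets 7–9.
U+9E268 → 4-byte form F2 9E 89 A8 at offsets 10–13.
U+10B7 → 3-byte form E1 82 B7 at offsets 14–16.
Offset 16 falls in char 5's range; it's byte 3 of E1 82 B7 = 0xB7.

0xB7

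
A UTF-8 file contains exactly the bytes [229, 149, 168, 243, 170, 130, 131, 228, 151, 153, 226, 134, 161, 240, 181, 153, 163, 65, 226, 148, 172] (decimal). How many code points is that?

7

Byte at offset 0: 0xE5 = 11100101 → 3-byte char (#1). Advance 3.
Byte at offset 3: 0xF3 = 11110011 → 4-byte char (#2). Advance 4.
Byte at offset 7: 0xE4 = 11100100 → 3-byte char (#3). Advance 3.
Byte at offset 10: 0xE2 = 11100010 → 3-byte char (#4). Advance 3.
Byte at offset 13: 0xF0 = 11110000 → 4-byte char (#5). Advance 4.
Byte at offset 17: 0x41 = 01000001 → 1-byte char (#6). Advance 1.
Byte at offset 18: 0xE2 = 11100010 → 3-byte char (#7). Advance 3.
Reached end at offset 21 after 7 code points.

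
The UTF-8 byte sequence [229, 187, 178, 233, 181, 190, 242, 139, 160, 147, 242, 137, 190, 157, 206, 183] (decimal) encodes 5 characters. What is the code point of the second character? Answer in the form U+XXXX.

Offset 0: leading byte 0xE5 = 11100101 → 3-byte char #1 = E5 BB B2.
Offset 3: leading byte 0xE9 = 11101001 → 3-byte char #2 = E9 B5 BE.
Leading byte 0xE9 = 11101001 matches 1110xxxx → 3-byte sequence.
Byte 1: 0xE9 = 11101001, payload 1001 (4 bits).
Byte 2: 0xB5 = 10110101 (10xxxxxx ✓), payload 110101.
Byte 3: 0xBE = 10111110 (10xxxxxx ✓), payload 111110.
Concatenate: 1001110101111110 = 0x9D7E (16 bits → U+9D7E).

U+9D7E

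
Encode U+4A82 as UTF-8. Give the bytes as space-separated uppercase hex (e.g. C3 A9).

U+4A82 = 0x4A82 = 19074 decimal. In range U+0800–U+FFFF → 3-byte form: 1110xxxx 10xxxxxx 10xxxxxx.
Binary (16 bits): 0100101010000010.
Split 4+6+6: 0100 | 101010 | 000010.
Byte 1: 11100100 = 0xE4.
Byte 2: 10101010 = 0xAA.
Byte 3: 10000010 = 0x82.

E4 AA 82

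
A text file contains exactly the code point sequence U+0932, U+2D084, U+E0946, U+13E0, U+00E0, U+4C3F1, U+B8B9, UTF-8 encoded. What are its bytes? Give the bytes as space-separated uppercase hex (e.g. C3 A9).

U+0932: 3-byte form → E0 A4 B2.
U+2D084: 4-byte form → F0 AD 82 84.
U+E0946: 4-byte form → F3 A0 A5 86.
U+13E0: 3-byte form → E1 8F A0.
U+00E0: 2-byte form → C3 A0.
U+4C3F1: 4-byte form → F1 8C 8F B1.
U+B8B9: 3-byte form → EB A2 B9.
Concatenated (23 bytes): E0 A4 B2 F0 AD 82 84 F3 A0 A5 86 E1 8F A0 C3 A0 F1 8C 8F B1 EB A2 B9.

E0 A4 B2 F0 AD 82 84 F3 A0 A5 86 E1 8F A0 C3 A0 F1 8C 8F B1 EB A2 B9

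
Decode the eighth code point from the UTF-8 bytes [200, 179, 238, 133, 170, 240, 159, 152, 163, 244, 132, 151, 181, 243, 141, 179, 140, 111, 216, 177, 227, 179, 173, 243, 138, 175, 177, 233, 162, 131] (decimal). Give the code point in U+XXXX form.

Offset 0: leading byte 0xC8 = 11001000 → 2-byte char #1 = C8 B3.
Offset 2: leading byte 0xEE = 11101110 → 3-byte char #2 = EE 85 AA.
Offset 5: leading byte 0xF0 = 11110000 → 4-byte char #3 = F0 9F 98 A3.
Offset 9: leading byte 0xF4 = 11110100 → 4-byte char #4 = F4 84 97 B5.
Offset 13: leading byte 0xF3 = 11110011 → 4-byte char #5 = F3 8D B3 8C.
Offset 17: leading byte 0x6F = 01101111 → 1-byte char #6 = 6F.
Offset 18: leading byte 0xD8 = 11011000 → 2-byte char #7 = D8 B1.
Offset 20: leading byte 0xE3 = 11100011 → 3-byte char #8 = E3 B3 AD.
Leading byte 0xE3 = 11100011 matches 1110xxxx → 3-byte sequence.
Byte 1: 0xE3 = 11100011, payload 0011 (4 bits).
Byte 2: 0xB3 = 10110011 (10xxxxxx ✓), payload 110011.
Byte 3: 0xAD = 10101101 (10xxxxxx ✓), payload 101101.
Concatenate: 0011110011101101 = 0x3CED (16 bits → U+3CED).

U+3CED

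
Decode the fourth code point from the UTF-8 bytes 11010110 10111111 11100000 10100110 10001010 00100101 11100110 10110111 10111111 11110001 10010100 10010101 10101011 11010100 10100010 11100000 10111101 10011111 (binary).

U+6DFF

Offset 0: leading byte 0xD6 = 11010110 → 2-byte char #1 = D6 BF.
Offset 2: leading byte 0xE0 = 11100000 → 3-byte char #2 = E0 A6 8A.
Offset 5: leading byte 0x25 = 00100101 → 1-byte char #3 = 25.
Offset 6: leading byte 0xE6 = 11100110 → 3-byte char #4 = E6 B7 BF.
Leading byte 0xE6 = 11100110 matches 1110xxxx → 3-byte sequence.
Byte 1: 0xE6 = 11100110, payload 0110 (4 bits).
Byte 2: 0xB7 = 10110111 (10xxxxxx ✓), payload 110111.
Byte 3: 0xBF = 10111111 (10xxxxxx ✓), payload 111111.
Concatenate: 0110110111111111 = 0x6DFF (16 bits → U+6DFF).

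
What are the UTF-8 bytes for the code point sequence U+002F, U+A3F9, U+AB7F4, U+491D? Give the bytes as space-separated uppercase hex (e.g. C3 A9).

2F EA 8F B9 F2 AB 9F B4 E4 A4 9D

U+002F: 1-byte form → 2F.
U+A3F9: 3-byte form → EA 8F B9.
U+AB7F4: 4-byte form → F2 AB 9F B4.
U+491D: 3-byte form → E4 A4 9D.
Concatenated (11 bytes): 2F EA 8F B9 F2 AB 9F B4 E4 A4 9D.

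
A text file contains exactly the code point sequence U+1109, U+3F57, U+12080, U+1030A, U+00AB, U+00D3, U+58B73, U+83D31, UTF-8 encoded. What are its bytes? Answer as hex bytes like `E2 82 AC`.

E1 84 89 E3 BD 97 F0 92 82 80 F0 90 8C 8A C2 AB C3 93 F1 98 AD B3 F2 83 B4 B1

U+1109: 3-byte form → E1 84 89.
U+3F57: 3-byte form → E3 BD 97.
U+12080: 4-byte form → F0 92 82 80.
U+1030A: 4-byte form → F0 90 8C 8A.
U+00AB: 2-byte form → C2 AB.
U+00D3: 2-byte form → C3 93.
U+58B73: 4-byte form → F1 98 AD B3.
U+83D31: 4-byte form → F2 83 B4 B1.
Concatenated (26 bytes): E1 84 89 E3 BD 97 F0 92 82 80 F0 90 8C 8A C2 AB C3 93 F1 98 AD B3 F2 83 B4 B1.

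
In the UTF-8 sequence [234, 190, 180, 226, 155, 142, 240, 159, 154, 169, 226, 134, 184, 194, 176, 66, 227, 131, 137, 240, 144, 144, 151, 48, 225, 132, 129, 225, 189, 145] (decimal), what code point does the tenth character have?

U+1101

Offset 0: leading byte 0xEA = 11101010 → 3-byte char #1 = EA BE B4.
Offset 3: leading byte 0xE2 = 11100010 → 3-byte char #2 = E2 9B 8E.
Offset 6: leading byte 0xF0 = 11110000 → 4-byte char #3 = F0 9F 9A A9.
Offset 10: leading byte 0xE2 = 11100010 → 3-byte char #4 = E2 86 B8.
Offset 13: leading byte 0xC2 = 11000010 → 2-byte char #5 = C2 B0.
Offset 15: leading byte 0x42 = 01000010 → 1-byte char #6 = 42.
Offset 16: leading byte 0xE3 = 11100011 → 3-byte char #7 = E3 83 89.
Offset 19: leading byte 0xF0 = 11110000 → 4-byte char #8 = F0 90 90 97.
Offset 23: leading byte 0x30 = 00110000 → 1-byte char #9 = 30.
Offset 24: leading byte 0xE1 = 11100001 → 3-byte char #10 = E1 84 81.
Leading byte 0xE1 = 11100001 matches 1110xxxx → 3-byte sequence.
Byte 1: 0xE1 = 11100001, payload 0001 (4 bits).
Byte 2: 0x84 = 10000100 (10xxxxxx ✓), payload 000100.
Byte 3: 0x81 = 10000001 (10xxxxxx ✓), payload 000001.
Concatenate: 0001000100000001 = 0x1101 (16 bits → U+1101).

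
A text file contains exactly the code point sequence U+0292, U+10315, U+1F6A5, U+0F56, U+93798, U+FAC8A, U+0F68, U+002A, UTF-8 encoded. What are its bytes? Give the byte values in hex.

CA 92 F0 90 8C 95 F0 9F 9A A5 E0 BD 96 F2 93 9E 98 F3 BA B2 8A E0 BD A8 2A

U+0292: 2-byte form → CA 92.
U+10315: 4-byte form → F0 90 8C 95.
U+1F6A5: 4-byte form → F0 9F 9A A5.
U+0F56: 3-byte form → E0 BD 96.
U+93798: 4-byte form → F2 93 9E 98.
U+FAC8A: 4-byte form → F3 BA B2 8A.
U+0F68: 3-byte form → E0 BD A8.
U+002A: 1-byte form → 2A.
Concatenated (25 bytes): CA 92 F0 90 8C 95 F0 9F 9A A5 E0 BD 96 F2 93 9E 98 F3 BA B2 8A E0 BD A8 2A.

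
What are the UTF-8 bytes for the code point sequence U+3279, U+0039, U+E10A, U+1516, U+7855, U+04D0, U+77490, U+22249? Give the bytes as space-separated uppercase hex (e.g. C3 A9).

U+3279: 3-byte form → E3 89 B9.
U+0039: 1-byte form → 39.
U+E10A: 3-byte form → EE 84 8A.
U+1516: 3-byte form → E1 94 96.
U+7855: 3-byte form → E7 A1 95.
U+04D0: 2-byte form → D3 90.
U+77490: 4-byte form → F1 B7 92 90.
U+22249: 4-byte form → F0 A2 89 89.
Concatenated (23 bytes): E3 89 B9 39 EE 84 8A E1 94 96 E7 A1 95 D3 90 F1 B7 92 90 F0 A2 89 89.

E3 89 B9 39 EE 84 8A E1 94 96 E7 A1 95 D3 90 F1 B7 92 90 F0 A2 89 89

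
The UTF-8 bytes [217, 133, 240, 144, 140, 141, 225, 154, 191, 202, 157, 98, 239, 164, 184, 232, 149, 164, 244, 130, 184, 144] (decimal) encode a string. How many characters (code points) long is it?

Byte at offset 0: 0xD9 = 11011001 → 2-byte char (#1). Advance 2.
Byte at offset 2: 0xF0 = 11110000 → 4-byte char (#2). Advance 4.
Byte at offset 6: 0xE1 = 11100001 → 3-byte char (#3). Advance 3.
Byte at offset 9: 0xCA = 11001010 → 2-byte char (#4). Advance 2.
Byte at offset 11: 0x62 = 01100010 → 1-byte char (#5). Advance 1.
Byte at offset 12: 0xEF = 11101111 → 3-byte char (#6). Advance 3.
Byte at offset 15: 0xE8 = 11101000 → 3-byte char (#7). Advance 3.
Byte at offset 18: 0xF4 = 11110100 → 4-byte char (#8). Advance 4.
Reached end at offset 22 after 8 code points.

8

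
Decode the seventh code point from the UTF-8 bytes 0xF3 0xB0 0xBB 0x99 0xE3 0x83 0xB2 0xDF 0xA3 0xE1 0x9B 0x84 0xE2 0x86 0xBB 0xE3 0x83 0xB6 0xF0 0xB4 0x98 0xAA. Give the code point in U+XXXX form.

U+3462A

Offset 0: leading byte 0xF3 = 11110011 → 4-byte char #1 = F3 B0 BB 99.
Offset 4: leading byte 0xE3 = 11100011 → 3-byte char #2 = E3 83 B2.
Offset 7: leading byte 0xDF = 11011111 → 2-byte char #3 = DF A3.
Offset 9: leading byte 0xE1 = 11100001 → 3-byte char #4 = E1 9B 84.
Offset 12: leading byte 0xE2 = 11100010 → 3-byte char #5 = E2 86 BB.
Offset 15: leading byte 0xE3 = 11100011 → 3-byte char #6 = E3 83 B6.
Offset 18: leading byte 0xF0 = 11110000 → 4-byte char #7 = F0 B4 98 AA.
Leading byte 0xF0 = 11110000 matches 11110xxx → 4-byte sequence.
Byte 1: 0xF0 = 11110000, payload 000 (3 bits).
Byte 2: 0xB4 = 10110100 (10xxxxxx ✓), payload 110100.
Byte 3: 0x98 = 10011000 (10xxxxxx ✓), payload 011000.
Byte 4: 0xAA = 10101010 (10xxxxxx ✓), payload 101010.
Concatenate: 000110100011000101010 = 0x3462A (21 bits → U+3462A).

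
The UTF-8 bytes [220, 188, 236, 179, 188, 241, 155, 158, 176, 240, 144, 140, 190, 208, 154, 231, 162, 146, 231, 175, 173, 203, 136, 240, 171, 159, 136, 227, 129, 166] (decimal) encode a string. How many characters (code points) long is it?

Byte at offset 0: 0xDC = 11011100 → 2-byte char (#1). Advance 2.
Byte at offset 2: 0xEC = 11101100 → 3-byte char (#2). Advance 3.
Byte at offset 5: 0xF1 = 11110001 → 4-byte char (#3). Advance 4.
Byte at offset 9: 0xF0 = 11110000 → 4-byte char (#4). Advance 4.
Byte at offset 13: 0xD0 = 11010000 → 2-byte char (#5). Advance 2.
Byte at offset 15: 0xE7 = 11100111 → 3-byte char (#6). Advance 3.
Byte at offset 18: 0xE7 = 11100111 → 3-byte char (#7). Advance 3.
Byte at offset 21: 0xCB = 11001011 → 2-byte char (#8). Advance 2.
Byte at offset 23: 0xF0 = 11110000 → 4-byte char (#9). Advance 4.
Byte at offset 27: 0xE3 = 11100011 → 3-byte char (#10). Advance 3.
Reached end at offset 30 after 10 code points.

10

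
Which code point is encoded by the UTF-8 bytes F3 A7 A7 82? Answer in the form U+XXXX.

Leading byte 0xF3 = 11110011 matches 11110xxx → 4-byte sequence.
Byte 1: 0xF3 = 11110011, payload 011 (3 bits).
Byte 2: 0xA7 = 10100111 (10xxxxxx ✓), payload 100111.
Byte 3: 0xA7 = 10100111 (10xxxxxx ✓), payload 100111.
Byte 4: 0x82 = 10000010 (10xxxxxx ✓), payload 000010.
Concatenate: 011100111100111000010 = 0xE79C2 (21 bits → U+E79C2).

U+E79C2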